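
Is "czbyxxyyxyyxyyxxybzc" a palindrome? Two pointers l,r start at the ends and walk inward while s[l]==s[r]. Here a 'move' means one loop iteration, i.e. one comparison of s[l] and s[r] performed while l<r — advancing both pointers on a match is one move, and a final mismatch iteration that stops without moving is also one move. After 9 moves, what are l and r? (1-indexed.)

[1,20] 'c'=='c' → l++,r--
[2,19] 'z'=='z' → l++,r--
[3,18] 'b'=='b' → l++,r--
[4,17] 'y'=='y' → l++,r--
[5,16] 'x'=='x' → l++,r--
[6,15] 'x'=='x' → l++,r--
[7,14] 'y'=='y' → l++,r--
[8,13] 'y'=='y' → l++,r--
[9,12] 'x'=='x' → l++,r--

l=10, r=11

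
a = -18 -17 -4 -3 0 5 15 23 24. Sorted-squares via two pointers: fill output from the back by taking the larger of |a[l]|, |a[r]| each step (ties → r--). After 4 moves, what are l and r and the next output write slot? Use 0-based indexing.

l=2, r=6, next write slot=4

[0,8] |-18|<=|24| out[8]=576 → r--
[0,7] |-18|<=|23| out[7]=529 → r--
[0,6] |-18|>|15| out[6]=324 → l++
[1,6] |-17|>|15| out[5]=289 → l++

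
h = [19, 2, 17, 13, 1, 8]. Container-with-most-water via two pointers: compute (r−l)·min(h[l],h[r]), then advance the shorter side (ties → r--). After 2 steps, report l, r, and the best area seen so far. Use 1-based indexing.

[1,6] min(19,8)*5=40 best=40 * → r--
[1,5] min(19,1)*4=4 best=40 → r--

l=1, r=4, best area=40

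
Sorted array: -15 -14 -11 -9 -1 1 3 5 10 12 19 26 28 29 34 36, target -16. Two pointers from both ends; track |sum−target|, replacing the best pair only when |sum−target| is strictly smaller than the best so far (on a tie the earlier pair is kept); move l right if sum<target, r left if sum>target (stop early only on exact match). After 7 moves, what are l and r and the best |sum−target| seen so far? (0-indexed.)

l=0 r=15: -15+36=21 d=37 *, r--
l=0 r=14: -15+34=19 d=35 *, r--
l=0 r=13: -15+29=14 d=30 *, r--
l=0 r=12: -15+28=13 d=29 *, r--
l=0 r=11: -15+26=11 d=27 *, r--
l=0 r=10: -15+19=4 d=20 *, r--
l=0 r=9: -15+12=-3 d=13 *, r--

l=0, r=8, best |Δ|=13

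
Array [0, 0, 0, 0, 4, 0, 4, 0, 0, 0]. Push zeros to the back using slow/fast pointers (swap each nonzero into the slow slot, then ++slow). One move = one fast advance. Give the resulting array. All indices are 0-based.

[4, 4, 0, 0, 0, 0, 0, 0, 0, 0]

(s=0,f=0) a[fast]=0 → fast++
(s=0,f=1) a[fast]=0 → fast++
(s=0,f=2) a[fast]=0 → fast++
(s=0,f=3) a[fast]=0 → fast++
(s=0,f=4) a[fast]=4≠0 swap→a[0]=4 → slow++,fast++
(s=1,f=5) a[fast]=0 → fast++
(s=1,f=6) a[fast]=4≠0 swap→a[1]=4 → slow++,fast++
(s=2,f=7) a[fast]=0 → fast++
(s=2,f=8) a[fast]=0 → fast++
(s=2,f=9) a[fast]=0 → fast++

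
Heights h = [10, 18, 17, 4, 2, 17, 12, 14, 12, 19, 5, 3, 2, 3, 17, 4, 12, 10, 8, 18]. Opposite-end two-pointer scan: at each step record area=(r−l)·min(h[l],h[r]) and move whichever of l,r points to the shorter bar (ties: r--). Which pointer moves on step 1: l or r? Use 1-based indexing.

l

[1,20] min(10,18)*19=190 best=190 * → l++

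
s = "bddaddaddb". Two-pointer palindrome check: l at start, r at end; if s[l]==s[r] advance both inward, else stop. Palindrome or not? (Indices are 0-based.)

palindrome

l=0 r=9: 'b'=='b', l++,r--
l=1 r=8: 'd'=='d', l++,r--
l=2 r=7: 'd'=='d', l++,r--
l=3 r=6: 'a'=='a', l++,r--
l=4 r=5: 'd'=='d', l++,r--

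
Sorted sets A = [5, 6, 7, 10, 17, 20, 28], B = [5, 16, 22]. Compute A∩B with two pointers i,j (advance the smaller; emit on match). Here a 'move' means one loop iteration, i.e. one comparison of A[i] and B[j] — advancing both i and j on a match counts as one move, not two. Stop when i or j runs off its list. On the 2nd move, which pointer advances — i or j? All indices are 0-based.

i

[i=0,j=0] 5==5 emit → i++,j++
[i=1,j=1] 6<16 → i++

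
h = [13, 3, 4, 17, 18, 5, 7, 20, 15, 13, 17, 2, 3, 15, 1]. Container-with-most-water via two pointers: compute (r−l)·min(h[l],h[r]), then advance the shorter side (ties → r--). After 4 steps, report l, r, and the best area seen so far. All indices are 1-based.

l=4, r=14, best area=169

[1,15] min(13,1)*14=14 best=14 * → r--
[1,14] min(13,15)*13=169 best=169 * → l++
[2,14] min(3,15)*12=36 best=169 → l++
[3,14] min(4,15)*11=44 best=169 → l++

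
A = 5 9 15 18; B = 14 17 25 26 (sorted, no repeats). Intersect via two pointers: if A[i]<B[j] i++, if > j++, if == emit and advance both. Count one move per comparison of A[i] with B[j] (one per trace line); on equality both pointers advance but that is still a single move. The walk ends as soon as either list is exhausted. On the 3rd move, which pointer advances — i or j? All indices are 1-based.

j

i=1 j=1: 5<14, i++
i=2 j=1: 9<14, i++
i=3 j=1: 15>14, j++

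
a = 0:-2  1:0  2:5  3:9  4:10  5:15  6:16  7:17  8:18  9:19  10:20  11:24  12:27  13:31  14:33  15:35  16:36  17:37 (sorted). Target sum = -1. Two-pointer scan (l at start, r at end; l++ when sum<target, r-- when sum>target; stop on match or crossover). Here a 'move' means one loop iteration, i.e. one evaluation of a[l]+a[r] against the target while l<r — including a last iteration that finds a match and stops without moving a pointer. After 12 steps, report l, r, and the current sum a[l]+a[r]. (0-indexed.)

[0,17] -2+37=35 >-1 → r--
[0,16] -2+36=34 >-1 → r--
[0,15] -2+35=33 >-1 → r--
[0,14] -2+33=31 >-1 → r--
[0,13] -2+31=29 >-1 → r--
[0,12] -2+27=25 >-1 → r--
[0,11] -2+24=22 >-1 → r--
[0,10] -2+20=18 >-1 → r--
[0,9] -2+19=17 >-1 → r--
[0,8] -2+18=16 >-1 → r--
[0,7] -2+17=15 >-1 → r--
[0,6] -2+16=14 >-1 → r--

l=0, r=5, sum=13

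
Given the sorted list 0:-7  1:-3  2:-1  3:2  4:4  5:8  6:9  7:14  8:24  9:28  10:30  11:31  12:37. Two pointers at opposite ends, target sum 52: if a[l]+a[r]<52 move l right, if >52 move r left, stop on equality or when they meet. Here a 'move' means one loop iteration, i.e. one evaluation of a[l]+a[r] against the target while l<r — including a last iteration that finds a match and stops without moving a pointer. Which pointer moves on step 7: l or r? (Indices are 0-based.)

l

[0,12] -7+37=30 <52 → l++
[1,12] -3+37=34 <52 → l++
[2,12] -1+37=36 <52 → l++
[3,12] 2+37=39 <52 → l++
[4,12] 4+37=41 <52 → l++
[5,12] 8+37=45 <52 → l++
[6,12] 9+37=46 <52 → l++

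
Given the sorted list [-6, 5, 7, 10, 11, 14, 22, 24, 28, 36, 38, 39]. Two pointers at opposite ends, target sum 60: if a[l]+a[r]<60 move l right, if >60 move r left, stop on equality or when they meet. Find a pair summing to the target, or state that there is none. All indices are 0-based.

(22, 38)

[0,11] -6+39=33 <60 → l++
[1,11] 5+39=44 <60 → l++
[2,11] 7+39=46 <60 → l++
[3,11] 10+39=49 <60 → l++
[4,11] 11+39=50 <60 → l++
[5,11] 14+39=53 <60 → l++
[6,11] 22+39=61 >60 → r--
[6,10] 22+38=60 → found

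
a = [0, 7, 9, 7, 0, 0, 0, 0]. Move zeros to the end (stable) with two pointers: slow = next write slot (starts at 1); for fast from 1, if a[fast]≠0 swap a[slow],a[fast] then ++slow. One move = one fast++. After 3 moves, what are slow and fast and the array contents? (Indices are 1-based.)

(s=1,f=1) a[fast]=0 → fast++
(s=1,f=2) a[fast]=7≠0 swap→a[1]=7 → slow++,fast++
(s=2,f=3) a[fast]=9≠0 swap→a[2]=9 → slow++,fast++

slow=3, fast=4, a=[7, 9, 0, 7, 0, 0, 0, 0]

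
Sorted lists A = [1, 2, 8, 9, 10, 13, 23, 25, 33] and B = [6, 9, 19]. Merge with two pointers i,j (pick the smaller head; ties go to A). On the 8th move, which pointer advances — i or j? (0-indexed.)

i

i=0 j=0: A[i]=1<=B[j]=6 take 1, i++
i=1 j=0: A[i]=2<=B[j]=6 take 2, i++
i=2 j=0: A[i]=8>B[j]=6 take 6, j++
i=2 j=1: A[i]=8<=B[j]=9 take 8, i++
i=3 j=1: A[i]=9<=B[j]=9 take 9, i++
i=4 j=1: A[i]=10>B[j]=9 take 9, j++
i=4 j=2: A[i]=10<=B[j]=19 take 10, i++
i=5 j=2: A[i]=13<=B[j]=19 take 13, i++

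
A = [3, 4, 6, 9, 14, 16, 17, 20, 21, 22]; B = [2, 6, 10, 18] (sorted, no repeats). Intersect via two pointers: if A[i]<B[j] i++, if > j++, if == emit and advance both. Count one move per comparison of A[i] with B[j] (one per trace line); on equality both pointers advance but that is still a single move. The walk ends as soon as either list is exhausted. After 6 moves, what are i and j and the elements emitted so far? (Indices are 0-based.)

i=4, j=3, emitted=[6]

i=0 j=0: 3>2, j++
i=0 j=1: 3<6, i++
i=1 j=1: 4<6, i++
i=2 j=1: 6==6 emit, i++,j++
i=3 j=2: 9<10, i++
i=4 j=2: 14>10, j++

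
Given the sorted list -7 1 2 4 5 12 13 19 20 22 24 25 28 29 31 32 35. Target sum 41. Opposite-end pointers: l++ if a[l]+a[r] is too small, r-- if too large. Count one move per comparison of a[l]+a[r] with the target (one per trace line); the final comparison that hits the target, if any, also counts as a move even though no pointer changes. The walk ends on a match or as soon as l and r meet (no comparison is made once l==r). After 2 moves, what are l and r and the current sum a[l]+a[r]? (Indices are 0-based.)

l=2, r=16, sum=37

[0,16] -7+35=28 <41 → l++
[1,16] 1+35=36 <41 → l++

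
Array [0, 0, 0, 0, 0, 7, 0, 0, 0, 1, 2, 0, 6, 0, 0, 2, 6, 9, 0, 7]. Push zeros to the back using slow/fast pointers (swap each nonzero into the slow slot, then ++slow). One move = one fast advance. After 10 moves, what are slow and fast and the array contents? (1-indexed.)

slow=3, fast=11, a=[7, 1, 0, 0, 0, 0, 0, 0, 0, 0, 2, 0, 6, 0, 0, 2, 6, 9, 0, 7]

slow=1 fast=1: a[fast]=0, fast++
slow=1 fast=2: a[fast]=0, fast++
slow=1 fast=3: a[fast]=0, fast++
slow=1 fast=4: a[fast]=0, fast++
slow=1 fast=5: a[fast]=0, fast++
slow=1 fast=6: a[fast]=7≠0 swap→a[1]=7, slow++,fast++
slow=2 fast=7: a[fast]=0, fast++
slow=2 fast=8: a[fast]=0, fast++
slow=2 fast=9: a[fast]=0, fast++
slow=2 fast=10: a[fast]=1≠0 swap→a[2]=1, slow++,fast++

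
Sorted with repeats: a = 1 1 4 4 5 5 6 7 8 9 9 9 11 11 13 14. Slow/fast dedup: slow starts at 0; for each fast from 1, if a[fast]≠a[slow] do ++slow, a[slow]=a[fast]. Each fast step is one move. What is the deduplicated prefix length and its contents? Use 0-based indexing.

(s=0,f=1) a[fast]=1=a[slow] dup → fast++
(s=0,f=2) a[fast]=4≠a[slow]=1 write a[1]=4 → slow++,fast++
(s=1,f=3) a[fast]=4=a[slow] dup → fast++
(s=1,f=4) a[fast]=5≠a[slow]=4 write a[2]=5 → slow++,fast++
(s=2,f=5) a[fast]=5=a[slow] dup → fast++
(s=2,f=6) a[fast]=6≠a[slow]=5 write a[3]=6 → slow++,fast++
(s=3,f=7) a[fast]=7≠a[slow]=6 write a[4]=7 → slow++,fast++
(s=4,f=8) a[fast]=8≠a[slow]=7 write a[5]=8 → slow++,fast++
(s=5,f=9) a[fast]=9≠a[slow]=8 write a[6]=9 → slow++,fast++
(s=6,f=10) a[fast]=9=a[slow] dup → fast++
(s=6,f=11) a[fast]=9=a[slow] dup → fast++
(s=6,f=12) a[fast]=11≠a[slow]=9 write a[7]=11 → slow++,fast++
(s=7,f=13) a[fast]=11=a[slow] dup → fast++
(s=7,f=14) a[fast]=13≠a[slow]=11 write a[8]=13 → slow++,fast++
(s=8,f=15) a[fast]=14≠a[slow]=13 write a[9]=14 → slow++,fast++

length 10; prefix = [1, 4, 5, 6, 7, 8, 9, 11, 13, 14]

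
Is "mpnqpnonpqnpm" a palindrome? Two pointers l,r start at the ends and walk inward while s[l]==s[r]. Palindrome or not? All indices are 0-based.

palindrome

[0,12] 'm'=='m' → l++,r--
[1,11] 'p'=='p' → l++,r--
[2,10] 'n'=='n' → l++,r--
[3,9] 'q'=='q' → l++,r--
[4,8] 'p'=='p' → l++,r--
[5,7] 'n'=='n' → l++,r--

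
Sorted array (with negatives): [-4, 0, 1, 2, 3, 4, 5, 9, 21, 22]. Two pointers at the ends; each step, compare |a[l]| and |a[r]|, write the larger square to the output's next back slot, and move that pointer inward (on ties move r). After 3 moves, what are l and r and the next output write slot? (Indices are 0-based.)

l=0 r=9: |-4|<=|22| out[9]=484, r--
l=0 r=8: |-4|<=|21| out[8]=441, r--
l=0 r=7: |-4|<=|9| out[7]=81, r--

l=0, r=6, next write slot=6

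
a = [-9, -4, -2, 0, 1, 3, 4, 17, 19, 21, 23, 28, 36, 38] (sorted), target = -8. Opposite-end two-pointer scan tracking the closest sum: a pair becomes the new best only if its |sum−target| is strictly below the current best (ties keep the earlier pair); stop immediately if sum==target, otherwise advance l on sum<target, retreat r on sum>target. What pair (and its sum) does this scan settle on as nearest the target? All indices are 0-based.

pair (-9, 1) with sum -8 (|Δ|=0)

l=0 r=13: -9+38=29 d=37 *, r--
l=0 r=12: -9+36=27 d=35 *, r--
l=0 r=11: -9+28=19 d=27 *, r--
l=0 r=10: -9+23=14 d=22 *, r--
l=0 r=9: -9+21=12 d=20 *, r--
l=0 r=8: -9+19=10 d=18 *, r--
l=0 r=7: -9+17=8 d=16 *, r--
l=0 r=6: -9+4=-5 d=3 *, r--
l=0 r=5: -9+3=-6 d=2 *, r--
l=0 r=4: -9+1=-8 d=0 *, stop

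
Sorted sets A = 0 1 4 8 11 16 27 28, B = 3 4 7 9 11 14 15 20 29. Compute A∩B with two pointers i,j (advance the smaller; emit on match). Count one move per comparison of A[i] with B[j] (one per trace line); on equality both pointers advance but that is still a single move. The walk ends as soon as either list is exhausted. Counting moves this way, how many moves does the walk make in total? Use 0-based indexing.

i=0 j=0: 0<3, i++
i=1 j=0: 1<3, i++
i=2 j=0: 4>3, j++
i=2 j=1: 4==4 emit, i++,j++
i=3 j=2: 8>7, j++
i=3 j=3: 8<9, i++
i=4 j=3: 11>9, j++
i=4 j=4: 11==11 emit, i++,j++
i=5 j=5: 16>14, j++
i=5 j=6: 16>15, j++
i=5 j=7: 16<20, i++
i=6 j=7: 27>20, j++
i=6 j=8: 27<29, i++
i=7 j=8: 28<29, i++

14 moves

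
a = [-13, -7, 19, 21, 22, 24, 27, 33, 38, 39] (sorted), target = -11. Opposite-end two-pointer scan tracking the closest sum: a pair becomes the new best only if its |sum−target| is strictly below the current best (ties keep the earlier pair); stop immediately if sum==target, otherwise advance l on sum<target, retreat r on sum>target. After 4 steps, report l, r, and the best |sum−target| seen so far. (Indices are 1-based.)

l=1, r=6, best |Δ|=25

[1,10] -13+39=26 d=37 * → r--
[1,9] -13+38=25 d=36 * → r--
[1,8] -13+33=20 d=31 * → r--
[1,7] -13+27=14 d=25 * → r--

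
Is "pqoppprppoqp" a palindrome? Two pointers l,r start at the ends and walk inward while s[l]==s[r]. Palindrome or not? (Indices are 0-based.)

not a palindrome (mismatch at 5,6)

l=0 r=11: 'p'=='p', l++,r--
l=1 r=10: 'q'=='q', l++,r--
l=2 r=9: 'o'=='o', l++,r--
l=3 r=8: 'p'=='p', l++,r--
l=4 r=7: 'p'=='p', l++,r--
l=5 r=6: 'p'!='r', stop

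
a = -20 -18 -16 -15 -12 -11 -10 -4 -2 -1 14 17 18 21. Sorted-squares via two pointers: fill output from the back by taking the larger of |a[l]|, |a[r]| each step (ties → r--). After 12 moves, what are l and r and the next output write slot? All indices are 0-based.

l=0 r=13: |-20|<=|21| out[13]=441, r--
l=0 r=12: |-20|>|18| out[12]=400, l++
l=1 r=12: |-18|<=|18| out[11]=324, r--
l=1 r=11: |-18|>|17| out[10]=324, l++
l=2 r=11: |-16|<=|17| out[9]=289, r--
l=2 r=10: |-16|>|14| out[8]=256, l++
l=3 r=10: |-15|>|14| out[7]=225, l++
l=4 r=10: |-12|<=|14| out[6]=196, r--
l=4 r=9: |-12|>|-1| out[5]=144, l++
l=5 r=9: |-11|>|-1| out[4]=121, l++
l=6 r=9: |-10|>|-1| out[3]=100, l++
l=7 r=9: |-4|>|-1| out[2]=16, l++

l=8, r=9, next write slot=1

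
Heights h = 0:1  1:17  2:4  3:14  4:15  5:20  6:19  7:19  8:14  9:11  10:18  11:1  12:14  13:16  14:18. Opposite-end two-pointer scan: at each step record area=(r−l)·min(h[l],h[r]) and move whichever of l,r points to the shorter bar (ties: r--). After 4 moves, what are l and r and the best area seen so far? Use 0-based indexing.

l=4, r=14, best area=221

l=0 r=14: min(1,18)*14=14 best=14 *, l++
l=1 r=14: min(17,18)*13=221 best=221 *, l++
l=2 r=14: min(4,18)*12=48 best=221, l++
l=3 r=14: min(14,18)*11=154 best=221, l++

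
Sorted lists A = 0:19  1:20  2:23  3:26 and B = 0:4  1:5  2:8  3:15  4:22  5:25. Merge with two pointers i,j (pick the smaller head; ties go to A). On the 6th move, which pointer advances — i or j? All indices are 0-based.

i=0 j=0: A[i]=19>B[j]=4 take 4, j++
i=0 j=1: A[i]=19>B[j]=5 take 5, j++
i=0 j=2: A[i]=19>B[j]=8 take 8, j++
i=0 j=3: A[i]=19>B[j]=15 take 15, j++
i=0 j=4: A[i]=19<=B[j]=22 take 19, i++
i=1 j=4: A[i]=20<=B[j]=22 take 20, i++

i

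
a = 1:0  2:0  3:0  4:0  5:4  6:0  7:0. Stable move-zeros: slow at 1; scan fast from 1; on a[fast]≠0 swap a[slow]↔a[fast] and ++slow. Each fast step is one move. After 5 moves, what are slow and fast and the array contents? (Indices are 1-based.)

slow=1 fast=1: a[fast]=0, fast++
slow=1 fast=2: a[fast]=0, fast++
slow=1 fast=3: a[fast]=0, fast++
slow=1 fast=4: a[fast]=0, fast++
slow=1 fast=5: a[fast]=4≠0 swap→a[1]=4, slow++,fast++

slow=2, fast=6, a=[4, 0, 0, 0, 0, 0, 0]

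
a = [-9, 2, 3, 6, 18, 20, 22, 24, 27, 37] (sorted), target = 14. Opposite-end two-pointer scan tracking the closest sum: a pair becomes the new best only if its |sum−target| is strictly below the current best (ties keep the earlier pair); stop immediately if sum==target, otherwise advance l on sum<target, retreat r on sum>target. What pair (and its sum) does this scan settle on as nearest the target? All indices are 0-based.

pair (-9, 24) with sum 15 (|Δ|=1)

[0,9] -9+37=28 d=14 * → r--
[0,8] -9+27=18 d=4 * → r--
[0,7] -9+24=15 d=1 * → r--
[0,6] -9+22=13 d=1 → l++
[1,6] 2+22=24 d=10 → r--
[1,5] 2+20=22 d=8 → r--
[1,4] 2+18=20 d=6 → r--
[1,3] 2+6=8 d=6 → l++
[2,3] 3+6=9 d=5 → l++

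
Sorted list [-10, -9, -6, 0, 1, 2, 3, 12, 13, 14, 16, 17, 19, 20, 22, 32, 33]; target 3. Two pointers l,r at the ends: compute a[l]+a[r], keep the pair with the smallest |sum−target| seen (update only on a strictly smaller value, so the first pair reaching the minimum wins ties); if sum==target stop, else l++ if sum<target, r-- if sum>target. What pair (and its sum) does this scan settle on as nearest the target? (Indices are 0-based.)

[0,16] -10+33=23 d=20 * → r--
[0,15] -10+32=22 d=19 * → r--
[0,14] -10+22=12 d=9 * → r--
[0,13] -10+20=10 d=7 * → r--
[0,12] -10+19=9 d=6 * → r--
[0,11] -10+17=7 d=4 * → r--
[0,10] -10+16=6 d=3 * → r--
[0,9] -10+14=4 d=1 * → r--
[0,8] -10+13=3 d=0 * → stop

pair (-10, 13) with sum 3 (|Δ|=0)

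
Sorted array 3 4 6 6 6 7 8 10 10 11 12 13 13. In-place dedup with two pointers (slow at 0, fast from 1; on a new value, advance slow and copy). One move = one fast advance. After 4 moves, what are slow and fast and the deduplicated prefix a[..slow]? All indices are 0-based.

slow=2, fast=5, prefix=[3, 4, 6]

(s=0,f=1) a[fast]=4≠a[slow]=3 write a[1]=4 → slow++,fast++
(s=1,f=2) a[fast]=6≠a[slow]=4 write a[2]=6 → slow++,fast++
(s=2,f=3) a[fast]=6=a[slow] dup → fast++
(s=2,f=4) a[fast]=6=a[slow] dup → fast++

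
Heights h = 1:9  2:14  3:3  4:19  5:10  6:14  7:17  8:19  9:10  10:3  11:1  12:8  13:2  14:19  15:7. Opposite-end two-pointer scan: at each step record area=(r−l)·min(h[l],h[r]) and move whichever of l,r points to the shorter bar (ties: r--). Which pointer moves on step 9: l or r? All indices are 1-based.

r

[1,15] min(9,7)*14=98 best=98 * → r--
[1,14] min(9,19)*13=117 best=117 * → l++
[2,14] min(14,19)*12=168 best=168 * → l++
[3,14] min(3,19)*11=33 best=168 → l++
[4,14] min(19,19)*10=190 best=190 * → r--
[4,13] min(19,2)*9=18 best=190 → r--
[4,12] min(19,8)*8=64 best=190 → r--
[4,11] min(19,1)*7=7 best=190 → r--
[4,10] min(19,3)*6=18 best=190 → r--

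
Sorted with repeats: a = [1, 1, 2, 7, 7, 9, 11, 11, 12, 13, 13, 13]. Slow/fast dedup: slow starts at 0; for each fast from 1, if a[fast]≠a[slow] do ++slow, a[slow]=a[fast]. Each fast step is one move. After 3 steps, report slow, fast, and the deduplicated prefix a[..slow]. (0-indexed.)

slow=2, fast=4, prefix=[1, 2, 7]

(s=0,f=1) a[fast]=1=a[slow] dup → fast++
(s=0,f=2) a[fast]=2≠a[slow]=1 write a[1]=2 → slow++,fast++
(s=1,f=3) a[fast]=7≠a[slow]=2 write a[2]=7 → slow++,fast++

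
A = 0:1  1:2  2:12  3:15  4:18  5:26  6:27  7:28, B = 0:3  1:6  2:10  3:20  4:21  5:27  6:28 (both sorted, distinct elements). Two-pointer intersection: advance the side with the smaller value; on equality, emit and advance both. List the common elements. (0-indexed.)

i=0 j=0: 1<3, i++
i=1 j=0: 2<3, i++
i=2 j=0: 12>3, j++
i=2 j=1: 12>6, j++
i=2 j=2: 12>10, j++
i=2 j=3: 12<20, i++
i=3 j=3: 15<20, i++
i=4 j=3: 18<20, i++
i=5 j=3: 26>20, j++
i=5 j=4: 26>21, j++
i=5 j=5: 26<27, i++
i=6 j=5: 27==27 emit, i++,j++
i=7 j=6: 28==28 emit, i++,j++

intersection = [27, 28]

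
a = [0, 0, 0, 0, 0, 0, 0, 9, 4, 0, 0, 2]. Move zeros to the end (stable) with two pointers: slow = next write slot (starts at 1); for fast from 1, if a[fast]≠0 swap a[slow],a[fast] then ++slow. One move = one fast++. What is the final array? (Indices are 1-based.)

[9, 4, 2, 0, 0, 0, 0, 0, 0, 0, 0, 0]

(s=1,f=1) a[fast]=0 → fast++
(s=1,f=2) a[fast]=0 → fast++
(s=1,f=3) a[fast]=0 → fast++
(s=1,f=4) a[fast]=0 → fast++
(s=1,f=5) a[fast]=0 → fast++
(s=1,f=6) a[fast]=0 → fast++
(s=1,f=7) a[fast]=0 → fast++
(s=1,f=8) a[fast]=9≠0 swap→a[1]=9 → slow++,fast++
(s=2,f=9) a[fast]=4≠0 swap→a[2]=4 → slow++,fast++
(s=3,f=10) a[fast]=0 → fast++
(s=3,f=11) a[fast]=0 → fast++
(s=3,f=12) a[fast]=2≠0 swap→a[3]=2 → slow++,fast++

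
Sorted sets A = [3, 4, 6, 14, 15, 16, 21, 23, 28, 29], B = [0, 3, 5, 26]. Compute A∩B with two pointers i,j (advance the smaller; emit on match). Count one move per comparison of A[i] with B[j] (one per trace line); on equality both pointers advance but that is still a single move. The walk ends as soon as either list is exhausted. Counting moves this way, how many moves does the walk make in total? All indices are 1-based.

11 moves

[i=1,j=1] 3>0 → j++
[i=1,j=2] 3==3 emit → i++,j++
[i=2,j=3] 4<5 → i++
[i=3,j=3] 6>5 → j++
[i=3,j=4] 6<26 → i++
[i=4,j=4] 14<26 → i++
[i=5,j=4] 15<26 → i++
[i=6,j=4] 16<26 → i++
[i=7,j=4] 21<26 → i++
[i=8,j=4] 23<26 → i++
[i=9,j=4] 28>26 → j++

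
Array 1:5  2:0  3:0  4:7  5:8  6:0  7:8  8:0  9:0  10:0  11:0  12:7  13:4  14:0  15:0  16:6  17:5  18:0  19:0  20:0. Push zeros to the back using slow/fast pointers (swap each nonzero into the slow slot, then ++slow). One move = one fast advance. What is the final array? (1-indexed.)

[5, 7, 8, 8, 7, 4, 6, 5, 0, 0, 0, 0, 0, 0, 0, 0, 0, 0, 0, 0]

(s=1,f=1) a[fast]=5≠0 swap→a[1]=5 → slow++,fast++
(s=2,f=2) a[fast]=0 → fast++
(s=2,f=3) a[fast]=0 → fast++
(s=2,f=4) a[fast]=7≠0 swap→a[2]=7 → slow++,fast++
(s=3,f=5) a[fast]=8≠0 swap→a[3]=8 → slow++,fast++
(s=4,f=6) a[fast]=0 → fast++
(s=4,f=7) a[fast]=8≠0 swap→a[4]=8 → slow++,fast++
(s=5,f=8) a[fast]=0 → fast++
(s=5,f=9) a[fast]=0 → fast++
(s=5,f=10) a[fast]=0 → fast++
(s=5,f=11) a[fast]=0 → fast++
(s=5,f=12) a[fast]=7≠0 swap→a[5]=7 → slow++,fast++
(s=6,f=13) a[fast]=4≠0 swap→a[6]=4 → slow++,fast++
(s=7,f=14) a[fast]=0 → fast++
(s=7,f=15) a[fast]=0 → fast++
(s=7,f=16) a[fast]=6≠0 swap→a[7]=6 → slow++,fast++
(s=8,f=17) a[fast]=5≠0 swap→a[8]=5 → slow++,fast++
(s=9,f=18) a[fast]=0 → fast++
(s=9,f=19) a[fast]=0 → fast++
(s=9,f=20) a[fast]=0 → fast++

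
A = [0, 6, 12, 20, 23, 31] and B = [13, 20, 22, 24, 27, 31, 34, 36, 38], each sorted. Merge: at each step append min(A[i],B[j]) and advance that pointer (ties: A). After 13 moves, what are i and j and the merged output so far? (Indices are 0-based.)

i=0 j=0: A[i]=0<=B[j]=13 take 0, i++
i=1 j=0: A[i]=6<=B[j]=13 take 6, i++
i=2 j=0: A[i]=12<=B[j]=13 take 12, i++
i=3 j=0: A[i]=20>B[j]=13 take 13, j++
i=3 j=1: A[i]=20<=B[j]=20 take 20, i++
i=4 j=1: A[i]=23>B[j]=20 take 20, j++
i=4 j=2: A[i]=23>B[j]=22 take 22, j++
i=4 j=3: A[i]=23<=B[j]=24 take 23, i++
i=5 j=3: A[i]=31>B[j]=24 take 24, j++
i=5 j=4: A[i]=31>B[j]=27 take 27, j++
i=5 j=5: A[i]=31<=B[j]=31 take 31, i++
i=6 j=5: A done, take B[j]=31, j++
i=6 j=6: A done, take B[j]=34, j++

i=6, j=7, merged so far=[0, 6, 12, 13, 20, 20, 22, 23, 24, 27, 31, 31, 34]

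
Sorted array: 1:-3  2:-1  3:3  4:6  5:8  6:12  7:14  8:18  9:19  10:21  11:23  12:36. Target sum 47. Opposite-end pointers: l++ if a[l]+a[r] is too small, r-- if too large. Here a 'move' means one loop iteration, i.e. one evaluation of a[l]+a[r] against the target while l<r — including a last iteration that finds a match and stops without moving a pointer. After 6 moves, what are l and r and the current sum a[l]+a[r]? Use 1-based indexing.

l=1 r=12: -3+36=33 <47, l++
l=2 r=12: -1+36=35 <47, l++
l=3 r=12: 3+36=39 <47, l++
l=4 r=12: 6+36=42 <47, l++
l=5 r=12: 8+36=44 <47, l++
l=6 r=12: 12+36=48 >47, r--

l=6, r=11, sum=35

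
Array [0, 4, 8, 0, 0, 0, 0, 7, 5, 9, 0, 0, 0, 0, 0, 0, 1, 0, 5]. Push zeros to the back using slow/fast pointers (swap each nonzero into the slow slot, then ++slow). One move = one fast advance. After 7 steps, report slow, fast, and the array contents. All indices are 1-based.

(s=1,f=1) a[fast]=0 → fast++
(s=1,f=2) a[fast]=4≠0 swap→a[1]=4 → slow++,fast++
(s=2,f=3) a[fast]=8≠0 swap→a[2]=8 → slow++,fast++
(s=3,f=4) a[fast]=0 → fast++
(s=3,f=5) a[fast]=0 → fast++
(s=3,f=6) a[fast]=0 → fast++
(s=3,f=7) a[fast]=0 → fast++

slow=3, fast=8, a=[4, 8, 0, 0, 0, 0, 0, 7, 5, 9, 0, 0, 0, 0, 0, 0, 1, 0, 5]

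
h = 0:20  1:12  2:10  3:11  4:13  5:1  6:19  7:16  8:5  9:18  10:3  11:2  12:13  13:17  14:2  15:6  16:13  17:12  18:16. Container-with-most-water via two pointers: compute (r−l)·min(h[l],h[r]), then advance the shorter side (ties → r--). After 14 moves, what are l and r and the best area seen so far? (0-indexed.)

[0,18] min(20,16)*18=288 best=288 * → r--
[0,17] min(20,12)*17=204 best=288 → r--
[0,16] min(20,13)*16=208 best=288 → r--
[0,15] min(20,6)*15=90 best=288 → r--
[0,14] min(20,2)*14=28 best=288 → r--
[0,13] min(20,17)*13=221 best=288 → r--
[0,12] min(20,13)*12=156 best=288 → r--
[0,11] min(20,2)*11=22 best=288 → r--
[0,10] min(20,3)*10=30 best=288 → r--
[0,9] min(20,18)*9=162 best=288 → r--
[0,8] min(20,5)*8=40 best=288 → r--
[0,7] min(20,16)*7=112 best=288 → r--
[0,6] min(20,19)*6=114 best=288 → r--
[0,5] min(20,1)*5=5 best=288 → r--

l=0, r=4, best area=288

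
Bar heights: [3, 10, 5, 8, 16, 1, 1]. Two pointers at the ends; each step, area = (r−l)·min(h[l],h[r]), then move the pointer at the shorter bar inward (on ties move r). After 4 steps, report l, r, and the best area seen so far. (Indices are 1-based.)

[1,7] min(3,1)*6=6 best=6 * → r--
[1,6] min(3,1)*5=5 best=6 → r--
[1,5] min(3,16)*4=12 best=12 * → l++
[2,5] min(10,16)*3=30 best=30 * → l++

l=3, r=5, best area=30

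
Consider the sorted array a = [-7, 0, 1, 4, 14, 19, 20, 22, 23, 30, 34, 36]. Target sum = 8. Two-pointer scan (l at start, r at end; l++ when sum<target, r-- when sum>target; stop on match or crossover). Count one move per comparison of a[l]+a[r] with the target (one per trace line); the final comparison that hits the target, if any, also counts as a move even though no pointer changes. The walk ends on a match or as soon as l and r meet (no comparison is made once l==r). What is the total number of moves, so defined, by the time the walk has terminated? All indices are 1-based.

l=1 r=12: -7+36=29 >8, r--
l=1 r=11: -7+34=27 >8, r--
l=1 r=10: -7+30=23 >8, r--
l=1 r=9: -7+23=16 >8, r--
l=1 r=8: -7+22=15 >8, r--
l=1 r=7: -7+20=13 >8, r--
l=1 r=6: -7+19=12 >8, r--
l=1 r=5: -7+14=7 <8, l++
l=2 r=5: 0+14=14 >8, r--
l=2 r=4: 0+4=4 <8, l++
l=3 r=4: 1+4=5 <8, l++

11 moves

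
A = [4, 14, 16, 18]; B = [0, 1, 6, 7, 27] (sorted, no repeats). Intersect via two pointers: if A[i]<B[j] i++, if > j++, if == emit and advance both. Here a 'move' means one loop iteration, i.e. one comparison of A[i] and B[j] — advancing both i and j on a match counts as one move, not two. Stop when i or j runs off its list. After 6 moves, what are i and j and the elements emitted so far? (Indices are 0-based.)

[i=0,j=0] 4>0 → j++
[i=0,j=1] 4>1 → j++
[i=0,j=2] 4<6 → i++
[i=1,j=2] 14>6 → j++
[i=1,j=3] 14>7 → j++
[i=1,j=4] 14<27 → i++

i=2, j=4, emitted=[]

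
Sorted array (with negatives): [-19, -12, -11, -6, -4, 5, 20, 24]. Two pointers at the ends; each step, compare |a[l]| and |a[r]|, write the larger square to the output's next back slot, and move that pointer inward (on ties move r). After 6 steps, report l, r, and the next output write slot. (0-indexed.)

l=4, r=5, next write slot=1

l=0 r=7: |-19|<=|24| out[7]=576, r--
l=0 r=6: |-19|<=|20| out[6]=400, r--
l=0 r=5: |-19|>|5| out[5]=361, l++
l=1 r=5: |-12|>|5| out[4]=144, l++
l=2 r=5: |-11|>|5| out[3]=121, l++
l=3 r=5: |-6|>|5| out[2]=36, l++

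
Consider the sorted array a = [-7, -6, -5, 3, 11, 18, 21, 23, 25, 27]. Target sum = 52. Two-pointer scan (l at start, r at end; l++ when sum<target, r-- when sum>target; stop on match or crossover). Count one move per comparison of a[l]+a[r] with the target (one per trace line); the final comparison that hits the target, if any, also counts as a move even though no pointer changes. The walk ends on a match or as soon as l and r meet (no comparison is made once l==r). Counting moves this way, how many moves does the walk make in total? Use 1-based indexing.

l=1 r=10: -7+27=20 <52, l++
l=2 r=10: -6+27=21 <52, l++
l=3 r=10: -5+27=22 <52, l++
l=4 r=10: 3+27=30 <52, l++
l=5 r=10: 11+27=38 <52, l++
l=6 r=10: 18+27=45 <52, l++
l=7 r=10: 21+27=48 <52, l++
l=8 r=10: 23+27=50 <52, l++
l=9 r=10: 25+27=52, found

9 moves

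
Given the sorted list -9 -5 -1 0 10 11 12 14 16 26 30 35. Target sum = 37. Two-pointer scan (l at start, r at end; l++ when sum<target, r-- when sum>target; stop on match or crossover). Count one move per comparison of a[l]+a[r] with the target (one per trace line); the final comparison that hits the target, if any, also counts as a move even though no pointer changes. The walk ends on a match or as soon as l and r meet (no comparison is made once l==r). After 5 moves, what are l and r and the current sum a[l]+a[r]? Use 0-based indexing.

l=4, r=10, sum=40

l=0 r=11: -9+35=26 <37, l++
l=1 r=11: -5+35=30 <37, l++
l=2 r=11: -1+35=34 <37, l++
l=3 r=11: 0+35=35 <37, l++
l=4 r=11: 10+35=45 >37, r--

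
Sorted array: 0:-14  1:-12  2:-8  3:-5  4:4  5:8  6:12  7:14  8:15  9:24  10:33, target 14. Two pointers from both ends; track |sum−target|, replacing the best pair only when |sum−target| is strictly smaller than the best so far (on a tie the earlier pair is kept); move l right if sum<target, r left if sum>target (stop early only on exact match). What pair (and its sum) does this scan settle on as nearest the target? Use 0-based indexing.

l=0 r=10: -14+33=19 d=5 *, r--
l=0 r=9: -14+24=10 d=4 *, l++
l=1 r=9: -12+24=12 d=2 *, l++
l=2 r=9: -8+24=16 d=2, r--
l=2 r=8: -8+15=7 d=7, l++
l=3 r=8: -5+15=10 d=4, l++
l=4 r=8: 4+15=19 d=5, r--
l=4 r=7: 4+14=18 d=4, r--
l=4 r=6: 4+12=16 d=2, r--
l=4 r=5: 4+8=12 d=2, l++

pair (-12, 24) with sum 12 (|Δ|=2)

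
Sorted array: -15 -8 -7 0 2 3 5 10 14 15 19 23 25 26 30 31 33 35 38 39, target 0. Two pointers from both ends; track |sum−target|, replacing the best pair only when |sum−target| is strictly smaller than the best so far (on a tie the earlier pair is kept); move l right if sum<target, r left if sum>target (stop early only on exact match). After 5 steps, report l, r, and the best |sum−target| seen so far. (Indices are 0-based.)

l=0, r=14, best |Δ|=16

[0,19] -15+39=24 d=24 * → r--
[0,18] -15+38=23 d=23 * → r--
[0,17] -15+35=20 d=20 * → r--
[0,16] -15+33=18 d=18 * → r--
[0,15] -15+31=16 d=16 * → r--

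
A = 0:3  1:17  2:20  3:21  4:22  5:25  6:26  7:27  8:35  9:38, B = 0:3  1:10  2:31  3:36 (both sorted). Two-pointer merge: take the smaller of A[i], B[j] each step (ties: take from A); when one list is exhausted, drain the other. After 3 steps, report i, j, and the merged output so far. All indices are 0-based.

[i=0,j=0] A[i]=3<=B[j]=3 take 3 → i++
[i=1,j=0] A[i]=17>B[j]=3 take 3 → j++
[i=1,j=1] A[i]=17>B[j]=10 take 10 → j++

i=1, j=2, merged so far=[3, 3, 10]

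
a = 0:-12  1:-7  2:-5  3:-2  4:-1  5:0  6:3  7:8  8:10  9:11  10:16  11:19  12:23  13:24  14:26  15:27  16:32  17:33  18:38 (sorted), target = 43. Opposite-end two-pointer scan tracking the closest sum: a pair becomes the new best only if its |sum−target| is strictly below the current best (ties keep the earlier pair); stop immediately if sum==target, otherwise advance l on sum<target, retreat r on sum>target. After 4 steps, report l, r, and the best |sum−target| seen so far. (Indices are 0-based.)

l=0 r=18: -12+38=26 d=17 *, l++
l=1 r=18: -7+38=31 d=12 *, l++
l=2 r=18: -5+38=33 d=10 *, l++
l=3 r=18: -2+38=36 d=7 *, l++

l=4, r=18, best |Δ|=7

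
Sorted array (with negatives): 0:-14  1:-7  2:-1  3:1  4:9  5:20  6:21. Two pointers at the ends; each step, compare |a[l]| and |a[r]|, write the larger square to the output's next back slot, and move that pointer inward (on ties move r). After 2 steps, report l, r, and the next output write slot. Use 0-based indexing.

l=0, r=4, next write slot=4

[0,6] |-14|<=|21| out[6]=441 → r--
[0,5] |-14|<=|20| out[5]=400 → r--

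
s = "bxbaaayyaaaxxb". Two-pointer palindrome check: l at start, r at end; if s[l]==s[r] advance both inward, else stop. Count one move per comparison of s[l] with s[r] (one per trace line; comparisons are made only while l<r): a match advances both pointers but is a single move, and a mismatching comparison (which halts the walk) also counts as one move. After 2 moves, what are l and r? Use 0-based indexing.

[0,13] 'b'=='b' → l++,r--
[1,12] 'x'=='x' → l++,r--

l=2, r=11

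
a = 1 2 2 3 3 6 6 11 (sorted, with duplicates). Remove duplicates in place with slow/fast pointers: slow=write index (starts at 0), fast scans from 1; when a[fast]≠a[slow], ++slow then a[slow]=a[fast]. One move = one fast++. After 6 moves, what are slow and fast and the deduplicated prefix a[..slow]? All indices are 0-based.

(s=0,f=1) a[fast]=2≠a[slow]=1 write a[1]=2 → slow++,fast++
(s=1,f=2) a[fast]=2=a[slow] dup → fast++
(s=1,f=3) a[fast]=3≠a[slow]=2 write a[2]=3 → slow++,fast++
(s=2,f=4) a[fast]=3=a[slow] dup → fast++
(s=2,f=5) a[fast]=6≠a[slow]=3 write a[3]=6 → slow++,fast++
(s=3,f=6) a[fast]=6=a[slow] dup → fast++

slow=3, fast=7, prefix=[1, 2, 3, 6]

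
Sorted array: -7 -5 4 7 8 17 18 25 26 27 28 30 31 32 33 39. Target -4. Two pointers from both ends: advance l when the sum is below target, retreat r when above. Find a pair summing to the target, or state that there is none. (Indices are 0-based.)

no pair

l=0 r=15: -7+39=32 >-4, r--
l=0 r=14: -7+33=26 >-4, r--
l=0 r=13: -7+32=25 >-4, r--
l=0 r=12: -7+31=24 >-4, r--
l=0 r=11: -7+30=23 >-4, r--
l=0 r=10: -7+28=21 >-4, r--
l=0 r=9: -7+27=20 >-4, r--
l=0 r=8: -7+26=19 >-4, r--
l=0 r=7: -7+25=18 >-4, r--
l=0 r=6: -7+18=11 >-4, r--
l=0 r=5: -7+17=10 >-4, r--
l=0 r=4: -7+8=1 >-4, r--
l=0 r=3: -7+7=0 >-4, r--
l=0 r=2: -7+4=-3 >-4, r--
l=0 r=1: -7+-5=-12 <-4, l++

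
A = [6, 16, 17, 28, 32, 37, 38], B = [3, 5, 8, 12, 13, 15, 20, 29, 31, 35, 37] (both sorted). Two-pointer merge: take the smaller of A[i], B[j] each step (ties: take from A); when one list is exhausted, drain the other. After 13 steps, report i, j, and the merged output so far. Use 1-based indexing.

i=1 j=1: A[i]=6>B[j]=3 take 3, j++
i=1 j=2: A[i]=6>B[j]=5 take 5, j++
i=1 j=3: A[i]=6<=B[j]=8 take 6, i++
i=2 j=3: A[i]=16>B[j]=8 take 8, j++
i=2 j=4: A[i]=16>B[j]=12 take 12, j++
i=2 j=5: A[i]=16>B[j]=13 take 13, j++
i=2 j=6: A[i]=16>B[j]=15 take 15, j++
i=2 j=7: A[i]=16<=B[j]=20 take 16, i++
i=3 j=7: A[i]=17<=B[j]=20 take 17, i++
i=4 j=7: A[i]=28>B[j]=20 take 20, j++
i=4 j=8: A[i]=28<=B[j]=29 take 28, i++
i=5 j=8: A[i]=32>B[j]=29 take 29, j++
i=5 j=9: A[i]=32>B[j]=31 take 31, j++

i=5, j=10, merged so far=[3, 5, 6, 8, 12, 13, 15, 16, 17, 20, 28, 29, 31]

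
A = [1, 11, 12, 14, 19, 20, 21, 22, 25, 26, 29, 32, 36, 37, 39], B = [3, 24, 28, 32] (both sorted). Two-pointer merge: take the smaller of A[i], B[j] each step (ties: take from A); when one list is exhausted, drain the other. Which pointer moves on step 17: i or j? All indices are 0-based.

i

[i=0,j=0] A[i]=1<=B[j]=3 take 1 → i++
[i=1,j=0] A[i]=11>B[j]=3 take 3 → j++
[i=1,j=1] A[i]=11<=B[j]=24 take 11 → i++
[i=2,j=1] A[i]=12<=B[j]=24 take 12 → i++
[i=3,j=1] A[i]=14<=B[j]=24 take 14 → i++
[i=4,j=1] A[i]=19<=B[j]=24 take 19 → i++
[i=5,j=1] A[i]=20<=B[j]=24 take 20 → i++
[i=6,j=1] A[i]=21<=B[j]=24 take 21 → i++
[i=7,j=1] A[i]=22<=B[j]=24 take 22 → i++
[i=8,j=1] A[i]=25>B[j]=24 take 24 → j++
[i=8,j=2] A[i]=25<=B[j]=28 take 25 → i++
[i=9,j=2] A[i]=26<=B[j]=28 take 26 → i++
[i=10,j=2] A[i]=29>B[j]=28 take 28 → j++
[i=10,j=3] A[i]=29<=B[j]=32 take 29 → i++
[i=11,j=3] A[i]=32<=B[j]=32 take 32 → i++
[i=12,j=3] A[i]=36>B[j]=32 take 32 → j++
[i=12,j=4] B done, take A[i]=36 → i++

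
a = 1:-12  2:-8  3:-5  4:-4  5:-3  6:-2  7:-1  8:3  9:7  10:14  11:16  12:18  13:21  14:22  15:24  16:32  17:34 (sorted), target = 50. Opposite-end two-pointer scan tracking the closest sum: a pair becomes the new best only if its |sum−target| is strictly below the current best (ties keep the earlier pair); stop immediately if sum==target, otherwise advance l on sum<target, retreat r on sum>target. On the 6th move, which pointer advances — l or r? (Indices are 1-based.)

l=1 r=17: -12+34=22 d=28 *, l++
l=2 r=17: -8+34=26 d=24 *, l++
l=3 r=17: -5+34=29 d=21 *, l++
l=4 r=17: -4+34=30 d=20 *, l++
l=5 r=17: -3+34=31 d=19 *, l++
l=6 r=17: -2+34=32 d=18 *, l++

l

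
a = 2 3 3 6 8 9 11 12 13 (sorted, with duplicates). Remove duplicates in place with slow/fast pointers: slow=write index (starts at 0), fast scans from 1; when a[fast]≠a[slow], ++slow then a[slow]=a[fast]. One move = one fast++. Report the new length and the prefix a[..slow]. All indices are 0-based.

length 8; prefix = [2, 3, 6, 8, 9, 11, 12, 13]

(s=0,f=1) a[fast]=3≠a[slow]=2 write a[1]=3 → slow++,fast++
(s=1,f=2) a[fast]=3=a[slow] dup → fast++
(s=1,f=3) a[fast]=6≠a[slow]=3 write a[2]=6 → slow++,fast++
(s=2,f=4) a[fast]=8≠a[slow]=6 write a[3]=8 → slow++,fast++
(s=3,f=5) a[fast]=9≠a[slow]=8 write a[4]=9 → slow++,fast++
(s=4,f=6) a[fast]=11≠a[slow]=9 write a[5]=11 → slow++,fast++
(s=5,f=7) a[fast]=12≠a[slow]=11 write a[6]=12 → slow++,fast++
(s=6,f=8) a[fast]=13≠a[slow]=12 write a[7]=13 → slow++,fast++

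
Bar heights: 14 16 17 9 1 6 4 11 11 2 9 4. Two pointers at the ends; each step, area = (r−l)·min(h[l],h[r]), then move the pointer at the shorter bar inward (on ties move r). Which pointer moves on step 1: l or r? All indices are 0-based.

r

[0,11] min(14,4)*11=44 best=44 * → r--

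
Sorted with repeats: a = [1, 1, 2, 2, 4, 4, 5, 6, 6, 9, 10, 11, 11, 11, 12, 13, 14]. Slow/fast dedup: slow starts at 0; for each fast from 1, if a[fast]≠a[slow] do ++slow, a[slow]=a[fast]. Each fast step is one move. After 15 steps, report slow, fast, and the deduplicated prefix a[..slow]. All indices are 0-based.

(s=0,f=1) a[fast]=1=a[slow] dup → fast++
(s=0,f=2) a[fast]=2≠a[slow]=1 write a[1]=2 → slow++,fast++
(s=1,f=3) a[fast]=2=a[slow] dup → fast++
(s=1,f=4) a[fast]=4≠a[slow]=2 write a[2]=4 → slow++,fast++
(s=2,f=5) a[fast]=4=a[slow] dup → fast++
(s=2,f=6) a[fast]=5≠a[slow]=4 write a[3]=5 → slow++,fast++
(s=3,f=7) a[fast]=6≠a[slow]=5 write a[4]=6 → slow++,fast++
(s=4,f=8) a[fast]=6=a[slow] dup → fast++
(s=4,f=9) a[fast]=9≠a[slow]=6 write a[5]=9 → slow++,fast++
(s=5,f=10) a[fast]=10≠a[slow]=9 write a[6]=10 → slow++,fast++
(s=6,f=11) a[fast]=11≠a[slow]=10 write a[7]=11 → slow++,fast++
(s=7,f=12) a[fast]=11=a[slow] dup → fast++
(s=7,f=13) a[fast]=11=a[slow] dup → fast++
(s=7,f=14) a[fast]=12≠a[slow]=11 write a[8]=12 → slow++,fast++
(s=8,f=15) a[fast]=13≠a[slow]=12 write a[9]=13 → slow++,fast++

slow=9, fast=16, prefix=[1, 2, 4, 5, 6, 9, 10, 11, 12, 13]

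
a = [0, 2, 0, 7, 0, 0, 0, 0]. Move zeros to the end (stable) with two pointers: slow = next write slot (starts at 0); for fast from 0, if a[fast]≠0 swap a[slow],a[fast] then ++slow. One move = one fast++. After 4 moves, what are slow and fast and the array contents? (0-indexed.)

slow=0 fast=0: a[fast]=0, fast++
slow=0 fast=1: a[fast]=2≠0 swap→a[0]=2, slow++,fast++
slow=1 fast=2: a[fast]=0, fast++
slow=1 fast=3: a[fast]=7≠0 swap→a[1]=7, slow++,fast++

slow=2, fast=4, a=[2, 7, 0, 0, 0, 0, 0, 0]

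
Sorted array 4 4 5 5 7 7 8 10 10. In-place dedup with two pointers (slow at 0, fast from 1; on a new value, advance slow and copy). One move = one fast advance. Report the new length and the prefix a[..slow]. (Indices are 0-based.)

(s=0,f=1) a[fast]=4=a[slow] dup → fast++
(s=0,f=2) a[fast]=5≠a[slow]=4 write a[1]=5 → slow++,fast++
(s=1,f=3) a[fast]=5=a[slow] dup → fast++
(s=1,f=4) a[fast]=7≠a[slow]=5 write a[2]=7 → slow++,fast++
(s=2,f=5) a[fast]=7=a[slow] dup → fast++
(s=2,f=6) a[fast]=8≠a[slow]=7 write a[3]=8 → slow++,fast++
(s=3,f=7) a[fast]=10≠a[slow]=8 write a[4]=10 → slow++,fast++
(s=4,f=8) a[fast]=10=a[slow] dup → fast++

length 5; prefix = [4, 5, 7, 8, 10]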